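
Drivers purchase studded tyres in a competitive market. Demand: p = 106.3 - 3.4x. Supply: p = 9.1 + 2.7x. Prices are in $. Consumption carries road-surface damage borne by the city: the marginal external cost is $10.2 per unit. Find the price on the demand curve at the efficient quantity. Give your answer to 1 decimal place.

Social marginal benefit = demand − MEC = 96.1 - 3.4x.
Set SMB = MC: 96.1 - 3.4x = 9.1 + 2.7x → x* = 14.2623.
Consumer price on the demand curve at x*: 106.3 − 3.4×14.2623 = 57.8082.

P = $57.8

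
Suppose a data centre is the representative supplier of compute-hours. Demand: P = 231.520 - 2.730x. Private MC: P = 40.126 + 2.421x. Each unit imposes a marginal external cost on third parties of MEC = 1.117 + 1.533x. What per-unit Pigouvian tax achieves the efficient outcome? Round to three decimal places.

tax = 44.758 per unit

Social marginal cost = private MC + MEC = 41.243 + 3.954x.
Set SMC = demand: 41.243 + 3.954x = 231.520 - 2.730x → x* = 28.4675.
The Pigouvian tax equals MEC at x*: 1.117 + 1.533×28.4675 = 44.7577.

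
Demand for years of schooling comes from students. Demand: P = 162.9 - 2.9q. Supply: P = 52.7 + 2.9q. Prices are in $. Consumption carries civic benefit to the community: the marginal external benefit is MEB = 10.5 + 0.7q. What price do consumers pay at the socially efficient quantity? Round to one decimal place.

P = $94.3

Social marginal benefit = demand + MEB = 173.4 - 2.2q.
Set SMB = MC: 173.4 - 2.2q = 52.7 + 2.9q → q* = 23.6667.
Consumer price on the demand curve at q*: 162.9 − 2.9×23.6667 = 94.2666.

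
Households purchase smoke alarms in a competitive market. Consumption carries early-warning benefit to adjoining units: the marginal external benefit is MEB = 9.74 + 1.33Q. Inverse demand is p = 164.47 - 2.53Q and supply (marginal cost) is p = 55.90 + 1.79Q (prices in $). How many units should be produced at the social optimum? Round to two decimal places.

Social marginal benefit = demand + MEB = 174.21 - 1.20Q.
Set SMB = MC: 174.21 - 1.20Q = 55.90 + 1.79Q → Q* = 39.5686.

Q* = 39.57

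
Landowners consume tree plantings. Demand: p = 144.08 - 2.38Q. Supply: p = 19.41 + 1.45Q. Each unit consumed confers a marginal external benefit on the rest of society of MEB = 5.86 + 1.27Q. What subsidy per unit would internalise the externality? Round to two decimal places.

subsidy = 70.62 per unit

Social marginal benefit = demand + MEB = 149.94 - 1.11Q.
Set SMB = MC: 149.94 - 1.11Q = 19.41 + 1.45Q → Q* = 50.9883.
The Pigouvian subsidy equals MEB at Q*: 5.86 + 1.27×50.9883 = 70.6151.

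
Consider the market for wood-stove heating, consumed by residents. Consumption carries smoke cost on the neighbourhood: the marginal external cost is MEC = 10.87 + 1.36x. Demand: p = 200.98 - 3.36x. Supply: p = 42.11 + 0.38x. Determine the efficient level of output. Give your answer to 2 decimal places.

x* = 29.02

Social marginal benefit = demand − MEC = 190.11 - 4.72x.
Set SMB = MC: 190.11 - 4.72x = 42.11 + 0.38x → x* = 29.0196.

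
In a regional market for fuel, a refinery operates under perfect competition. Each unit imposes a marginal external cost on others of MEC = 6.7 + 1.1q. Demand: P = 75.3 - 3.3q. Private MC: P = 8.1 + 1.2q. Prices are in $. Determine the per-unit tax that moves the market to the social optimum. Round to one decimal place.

tax = $18.6 per unit

Social marginal cost = private MC + MEC = 14.8 + 2.3q.
Set SMC = demand: 14.8 + 2.3q = 75.3 - 3.3q → q* = 10.8036.
The Pigouvian tax equals MEC at q*: 6.7 + 1.1×10.8036 = 18.5840.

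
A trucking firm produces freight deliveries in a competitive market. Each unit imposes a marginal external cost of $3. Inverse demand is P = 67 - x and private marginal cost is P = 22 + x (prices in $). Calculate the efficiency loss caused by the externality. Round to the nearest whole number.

DWL = $2

Market equilibrium (private): 22 + x = 67 - x → x_m = 22.5000.
Social marginal cost = private MC + MEC = 25 + x.
Set SMC = demand: 25 + x = 67 - x → x* = 21.0000.
The loss is the area between SMC and demand from x* to x_m; with linear curves that's a triangle of height MEC(x_m).
DWL = ½ × 1.5000 × 3.0000 = 2.2500.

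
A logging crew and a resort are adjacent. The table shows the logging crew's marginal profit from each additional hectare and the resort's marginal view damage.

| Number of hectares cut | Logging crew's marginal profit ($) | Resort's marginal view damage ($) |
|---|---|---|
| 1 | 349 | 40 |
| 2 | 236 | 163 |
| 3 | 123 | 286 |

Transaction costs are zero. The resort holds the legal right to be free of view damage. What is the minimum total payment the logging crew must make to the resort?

$203

Efficient level: marginal profit ≥ marginal view damage through level 2, so k* = 2.
With the resort holding the right, the logging crew must at least compensate total damage at k*: 40 + 163 = 203.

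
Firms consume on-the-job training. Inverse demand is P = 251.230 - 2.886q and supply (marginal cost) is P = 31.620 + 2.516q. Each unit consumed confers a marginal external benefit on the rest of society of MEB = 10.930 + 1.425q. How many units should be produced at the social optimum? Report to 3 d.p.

Social marginal benefit = demand + MEB = 262.160 - 1.461q.
Set SMB = MC: 262.160 - 1.461q = 31.620 + 2.516q → q* = 57.9683.

q* = 57.968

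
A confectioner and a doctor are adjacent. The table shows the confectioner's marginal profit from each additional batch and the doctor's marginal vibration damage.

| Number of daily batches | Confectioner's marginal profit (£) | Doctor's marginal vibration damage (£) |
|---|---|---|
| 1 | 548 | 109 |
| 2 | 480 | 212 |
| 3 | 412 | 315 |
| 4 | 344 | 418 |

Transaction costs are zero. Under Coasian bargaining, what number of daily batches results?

3

Bargaining reaches the level where marginal profit last exceeds marginal vibration damage.
That holds through level 3 (412 ≥ 315) but not at 4 (344 < 418).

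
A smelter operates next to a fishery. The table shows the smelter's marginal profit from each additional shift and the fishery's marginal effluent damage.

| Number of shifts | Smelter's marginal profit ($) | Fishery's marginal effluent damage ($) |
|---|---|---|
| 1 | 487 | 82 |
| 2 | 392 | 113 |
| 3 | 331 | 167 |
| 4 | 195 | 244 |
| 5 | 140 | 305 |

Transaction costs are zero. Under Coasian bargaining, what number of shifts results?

Bargaining reaches the level where marginal profit last exceeds marginal effluent damage.
That holds through level 3 (331 ≥ 167) but not at 4 (195 < 244).

3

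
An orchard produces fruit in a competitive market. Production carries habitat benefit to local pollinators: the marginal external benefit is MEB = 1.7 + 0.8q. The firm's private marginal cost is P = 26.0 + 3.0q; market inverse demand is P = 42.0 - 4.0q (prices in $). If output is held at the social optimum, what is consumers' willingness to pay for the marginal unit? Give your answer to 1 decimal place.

Social marginal cost = private MC − MEB = 24.3 + 2.2q.
Set SMC = demand: 24.3 + 2.2q = 42.0 - 4.0q → q* = 2.8548.
Consumer price on the demand curve at q*: 42.0 − 4.0×2.8548 = 30.5808.

P = $30.6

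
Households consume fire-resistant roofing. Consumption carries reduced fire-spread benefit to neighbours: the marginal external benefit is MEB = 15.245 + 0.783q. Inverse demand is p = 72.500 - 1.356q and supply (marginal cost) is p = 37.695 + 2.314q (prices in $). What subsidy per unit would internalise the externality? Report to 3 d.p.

Social marginal benefit = demand + MEB = 87.745 - 0.573q.
Set SMB = MC: 87.745 - 0.573q = 37.695 + 2.314q → q* = 17.3363.
The Pigouvian subsidy equals MEB at q*: 15.245 + 0.783×17.3363 = 28.8193.

subsidy = $28.819 per unit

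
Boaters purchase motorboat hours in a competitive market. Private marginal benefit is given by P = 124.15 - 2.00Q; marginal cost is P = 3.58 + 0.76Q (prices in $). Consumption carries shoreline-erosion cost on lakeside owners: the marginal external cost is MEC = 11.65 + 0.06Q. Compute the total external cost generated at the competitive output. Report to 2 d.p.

Market equilibrium (private): 3.58 + 0.76Q = 124.15 - 2.00Q → Q_m = 43.6848.
Total external cost = ∫₀^{Q_m} (11.65 + 0.06Q) dQ = 11.65×43.6848 + ½×0.06×43.6848² = 566.1788.

$566.18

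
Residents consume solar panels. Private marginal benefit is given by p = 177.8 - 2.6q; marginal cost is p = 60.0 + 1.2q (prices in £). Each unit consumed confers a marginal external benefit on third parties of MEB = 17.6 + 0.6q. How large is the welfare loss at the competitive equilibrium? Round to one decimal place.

Market equilibrium (private): 60.0 + 1.2q = 177.8 - 2.6q → q_m = 31.0000.
Social marginal benefit = demand + MEB = 195.4 - 2.0q.
Set SMB = MC: 195.4 - 2.0q = 60.0 + 1.2q → q* = 42.3125.
The welfare-loss triangle has base |q_m − q*| and height MEB(q_m) (the vertical gap between SMB and MC is zero at q* and MEB at q_m).
DWL = ½ × 11.3125 × 36.2000 = 204.7563.

DWL = £204.8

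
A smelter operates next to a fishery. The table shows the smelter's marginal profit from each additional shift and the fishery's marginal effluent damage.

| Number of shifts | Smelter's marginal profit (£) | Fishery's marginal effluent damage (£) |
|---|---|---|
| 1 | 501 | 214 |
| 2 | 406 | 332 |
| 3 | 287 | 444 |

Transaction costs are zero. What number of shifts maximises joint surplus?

2

Bargaining reaches the level where marginal profit last exceeds marginal effluent damage.
That holds through level 2 (406 ≥ 332) but not at 3 (287 < 444).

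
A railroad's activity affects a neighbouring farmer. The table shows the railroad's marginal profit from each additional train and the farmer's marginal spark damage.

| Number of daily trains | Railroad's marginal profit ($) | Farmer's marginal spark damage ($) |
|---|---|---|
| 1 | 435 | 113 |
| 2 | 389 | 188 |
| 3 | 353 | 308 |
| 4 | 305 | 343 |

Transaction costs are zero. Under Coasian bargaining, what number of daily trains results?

Bargaining reaches the level where marginal profit last exceeds marginal spark damage.
That holds through level 3 (353 ≥ 308) but not at 4 (305 < 343).

3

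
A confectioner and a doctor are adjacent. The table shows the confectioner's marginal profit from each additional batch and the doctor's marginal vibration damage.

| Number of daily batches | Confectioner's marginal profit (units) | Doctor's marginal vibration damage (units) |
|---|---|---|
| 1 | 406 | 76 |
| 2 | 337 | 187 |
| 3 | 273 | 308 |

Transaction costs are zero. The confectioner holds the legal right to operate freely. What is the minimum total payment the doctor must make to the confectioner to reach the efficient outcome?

Left alone the confectioner would choose level 3 (marginal profit stays positive).
Efficient level: k* = 2 (marginal profit ≥ marginal vibration damage through 2).
The doctor must at least cover the confectioner's forgone profit from cutting 3→2: 273 = 273.

273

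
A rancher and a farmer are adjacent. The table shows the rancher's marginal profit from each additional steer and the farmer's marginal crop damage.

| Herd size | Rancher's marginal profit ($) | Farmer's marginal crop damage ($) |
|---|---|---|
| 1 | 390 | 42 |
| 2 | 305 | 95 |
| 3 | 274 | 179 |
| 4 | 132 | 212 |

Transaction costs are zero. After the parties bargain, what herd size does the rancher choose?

Bargaining reaches the level where marginal profit last exceeds marginal crop damage.
That holds through level 3 (274 ≥ 179) but not at 4 (132 < 212).

3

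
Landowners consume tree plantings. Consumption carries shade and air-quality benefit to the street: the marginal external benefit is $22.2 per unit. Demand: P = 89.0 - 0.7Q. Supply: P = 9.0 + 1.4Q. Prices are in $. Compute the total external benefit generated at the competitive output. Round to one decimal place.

Market equilibrium (private): 9.0 + 1.4Q = 89.0 - 0.7Q → Q_m = 38.0952.
Total external benefit = MEB × Q_m = 22.2 × 38.0952 = 845.7134.

$845.7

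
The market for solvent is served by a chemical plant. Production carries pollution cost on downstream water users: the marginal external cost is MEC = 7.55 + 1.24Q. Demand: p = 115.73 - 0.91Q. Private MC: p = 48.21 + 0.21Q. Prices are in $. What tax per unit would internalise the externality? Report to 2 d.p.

Social marginal cost = private MC + MEC = 55.76 + 1.45Q.
Set SMC = demand: 55.76 + 1.45Q = 115.73 - 0.91Q → Q* = 25.4110.
The Pigouvian tax equals MEC at Q*: 7.55 + 1.24×25.4110 = 39.0596.

tax = $39.06 per unit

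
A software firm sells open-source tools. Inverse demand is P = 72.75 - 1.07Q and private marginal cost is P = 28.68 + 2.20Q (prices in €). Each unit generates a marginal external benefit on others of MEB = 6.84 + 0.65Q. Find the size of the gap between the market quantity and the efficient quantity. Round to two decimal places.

5.95 units

Market equilibrium (private): 28.68 + 2.20Q = 72.75 - 1.07Q → Q_m = 13.4771.
Social marginal cost = private MC − MEB = 21.84 + 1.55Q.
Set SMC = demand: 21.84 + 1.55Q = 72.75 - 1.07Q → Q* = 19.4313.
Gap = |13.4771 − 19.4313| = 5.9542.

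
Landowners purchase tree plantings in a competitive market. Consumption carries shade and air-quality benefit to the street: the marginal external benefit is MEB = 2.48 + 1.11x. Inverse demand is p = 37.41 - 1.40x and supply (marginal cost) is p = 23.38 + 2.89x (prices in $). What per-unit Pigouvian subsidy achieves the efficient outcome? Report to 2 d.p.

subsidy = $8.24 per unit

Social marginal benefit = demand + MEB = 39.89 - 0.29x.
Set SMB = MC: 39.89 - 0.29x = 23.38 + 2.89x → x* = 5.1918.
The Pigouvian subsidy equals MEB at x*: 2.48 + 1.11×5.1918 = 8.2429.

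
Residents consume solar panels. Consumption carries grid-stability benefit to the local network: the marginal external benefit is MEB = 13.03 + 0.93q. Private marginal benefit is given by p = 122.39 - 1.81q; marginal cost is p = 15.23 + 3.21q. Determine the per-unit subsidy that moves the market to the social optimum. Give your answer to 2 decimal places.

Social marginal benefit = demand + MEB = 135.42 - 0.88q.
Set SMB = MC: 135.42 - 0.88q = 15.23 + 3.21q → q* = 29.3863.
The Pigouvian subsidy equals MEB at q*: 13.03 + 0.93×29.3863 = 40.3593.

subsidy = 40.36 per unit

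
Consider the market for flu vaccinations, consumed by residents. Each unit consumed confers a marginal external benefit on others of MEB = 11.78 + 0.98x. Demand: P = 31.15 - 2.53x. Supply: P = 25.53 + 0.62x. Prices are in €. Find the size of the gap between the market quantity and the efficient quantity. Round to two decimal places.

6.23 units

Market equilibrium (private): 25.53 + 0.62x = 31.15 - 2.53x → x_m = 1.7841.
Social marginal benefit = demand + MEB = 42.93 - 1.55x.
Set SMB = MC: 42.93 - 1.55x = 25.53 + 0.62x → x* = 8.0184.
Gap = |1.7841 − 8.0184| = 6.2343.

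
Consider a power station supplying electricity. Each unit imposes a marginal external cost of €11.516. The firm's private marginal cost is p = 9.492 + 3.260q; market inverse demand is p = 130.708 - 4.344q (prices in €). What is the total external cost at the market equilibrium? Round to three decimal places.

Market equilibrium (private): 9.492 + 3.260q = 130.708 - 4.344q → q_m = 15.9411.
Total external cost = MEC × q_m = 11.516 × 15.9411 = 183.5777.

€183.578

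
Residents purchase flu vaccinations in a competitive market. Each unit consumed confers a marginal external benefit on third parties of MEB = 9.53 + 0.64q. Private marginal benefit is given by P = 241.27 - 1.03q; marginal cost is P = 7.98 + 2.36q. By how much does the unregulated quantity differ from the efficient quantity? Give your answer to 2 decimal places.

Market equilibrium (private): 7.98 + 2.36q = 241.27 - 1.03q → q_m = 68.8171.
Social marginal benefit = demand + MEB = 250.80 - 0.39q.
Set SMB = MC: 250.80 - 0.39q = 7.98 + 2.36q → q* = 88.2982.
Gap = |68.8171 − 88.2982| = 19.4811.

19.48 units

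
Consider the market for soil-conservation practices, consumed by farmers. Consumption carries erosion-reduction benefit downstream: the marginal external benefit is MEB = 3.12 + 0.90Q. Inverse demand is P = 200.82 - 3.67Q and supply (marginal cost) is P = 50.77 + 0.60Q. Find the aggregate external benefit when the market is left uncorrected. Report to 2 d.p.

665.32

Market equilibrium (private): 50.77 + 0.60Q = 200.82 - 3.67Q → Q_m = 35.1405.
Total external benefit = ∫₀^{Q_m} (3.12 + 0.90Q) dQ = 3.12×35.1405 + ½×0.90×35.1405² = 665.3230.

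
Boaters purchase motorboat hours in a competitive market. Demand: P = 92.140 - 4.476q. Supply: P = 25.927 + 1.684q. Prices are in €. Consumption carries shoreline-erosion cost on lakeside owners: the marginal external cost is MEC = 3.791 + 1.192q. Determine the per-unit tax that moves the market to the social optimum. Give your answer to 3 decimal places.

Social marginal benefit = demand − MEC = 88.349 - 5.668q.
Set SMB = MC: 88.349 - 5.668q = 25.927 + 1.684q → q* = 8.4905.
The Pigouvian tax equals MEC at q*: 3.791 + 1.192×8.4905 = 13.9117.

tax = €13.912 per unit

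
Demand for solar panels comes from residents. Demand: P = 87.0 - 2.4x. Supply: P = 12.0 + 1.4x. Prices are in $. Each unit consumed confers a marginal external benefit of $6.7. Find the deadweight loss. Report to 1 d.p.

Market equilibrium (private): 12.0 + 1.4x = 87.0 - 2.4x → x_m = 19.7368.
Social marginal benefit = demand + MEB = 93.7 - 2.4x.
Set SMB = MC: 93.7 - 2.4x = 12.0 + 1.4x → x* = 21.5000.
The welfare-loss triangle has base |x_m − x*| and height MEB(x_m) (the vertical gap between SMB and MC is zero at x* and MEB at x_m).
DWL = ½ × 1.7632 × 6.7000 = 5.9067.

DWL = $5.9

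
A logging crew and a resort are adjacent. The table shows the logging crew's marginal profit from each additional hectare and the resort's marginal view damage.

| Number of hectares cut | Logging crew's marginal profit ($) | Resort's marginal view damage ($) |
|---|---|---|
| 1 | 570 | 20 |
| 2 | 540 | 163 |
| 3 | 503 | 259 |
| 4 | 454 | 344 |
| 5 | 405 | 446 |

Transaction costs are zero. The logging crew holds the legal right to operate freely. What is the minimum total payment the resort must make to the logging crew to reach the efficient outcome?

$405

Left alone the logging crew would choose level 5 (marginal profit stays positive).
Efficient level: k* = 4 (marginal profit ≥ marginal view damage through 4).
The resort must at least cover the logging crew's forgone profit from cutting 5→4: 405 = 405.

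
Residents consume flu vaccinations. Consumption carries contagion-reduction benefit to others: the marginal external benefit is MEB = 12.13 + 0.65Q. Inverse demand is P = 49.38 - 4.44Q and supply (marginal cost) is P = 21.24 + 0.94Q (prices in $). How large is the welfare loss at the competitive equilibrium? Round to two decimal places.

DWL = $25.49

Market equilibrium (private): 21.24 + 0.94Q = 49.38 - 4.44Q → Q_m = 5.2305.
Social marginal benefit = demand + MEB = 61.51 - 3.79Q.
Set SMB = MC: 61.51 - 3.79Q = 21.24 + 0.94Q → Q* = 8.5137.
Between Q* and Q_m the wedge SMB − MC runs linearly from 0 to MEB(Q_m), so the loss is a triangle.
DWL = ½ × 3.2832 × 15.5298 = 25.4937.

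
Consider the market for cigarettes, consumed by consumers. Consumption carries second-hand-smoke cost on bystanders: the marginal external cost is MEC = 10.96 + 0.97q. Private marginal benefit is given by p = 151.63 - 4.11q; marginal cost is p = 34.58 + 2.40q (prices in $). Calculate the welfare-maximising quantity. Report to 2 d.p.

Social marginal benefit = demand − MEC = 140.67 - 5.08q.
Set SMB = MC: 140.67 - 5.08q = 34.58 + 2.40q → q* = 14.1832.

q* = 14.18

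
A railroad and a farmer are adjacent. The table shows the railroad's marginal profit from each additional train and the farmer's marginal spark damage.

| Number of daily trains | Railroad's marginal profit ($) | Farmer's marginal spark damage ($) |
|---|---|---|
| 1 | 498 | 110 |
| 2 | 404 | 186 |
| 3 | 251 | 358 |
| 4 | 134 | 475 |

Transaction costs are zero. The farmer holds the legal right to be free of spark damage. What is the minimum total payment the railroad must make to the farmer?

$296

Efficient level: marginal profit ≥ marginal spark damage through level 2, so k* = 2.
With the farmer holding the right, the railroad must at least compensate total damage at k*: 110 + 186 = 296.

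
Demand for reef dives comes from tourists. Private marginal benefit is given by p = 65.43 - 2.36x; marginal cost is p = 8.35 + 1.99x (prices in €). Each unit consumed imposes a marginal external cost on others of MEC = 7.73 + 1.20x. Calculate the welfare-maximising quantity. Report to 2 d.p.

x* = 8.89

Social marginal benefit = demand − MEC = 57.70 - 3.56x.
Set SMB = MC: 57.70 - 3.56x = 8.35 + 1.99x → x* = 8.8919.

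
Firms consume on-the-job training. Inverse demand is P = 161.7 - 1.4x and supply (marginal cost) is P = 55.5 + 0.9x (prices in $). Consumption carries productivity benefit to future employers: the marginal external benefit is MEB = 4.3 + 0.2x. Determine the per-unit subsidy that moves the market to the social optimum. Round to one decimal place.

Social marginal benefit = demand + MEB = 166.0 - 1.2x.
Set SMB = MC: 166.0 - 1.2x = 55.5 + 0.9x → x* = 52.6190.
The Pigouvian subsidy equals MEB at x*: 4.3 + 0.2×52.6190 = 14.8238.

subsidy = $14.8 per unit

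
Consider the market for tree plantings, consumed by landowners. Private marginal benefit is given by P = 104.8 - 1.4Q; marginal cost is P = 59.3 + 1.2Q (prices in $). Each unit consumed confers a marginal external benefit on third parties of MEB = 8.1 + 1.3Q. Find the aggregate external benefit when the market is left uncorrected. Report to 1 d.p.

$340.8

Market equilibrium (private): 59.3 + 1.2Q = 104.8 - 1.4Q → Q_m = 17.5000.
Total external benefit = ∫₀^{Q_m} (8.1 + 1.3Q) dQ = 8.1×17.5000 + ½×1.3×17.5000² = 340.8125.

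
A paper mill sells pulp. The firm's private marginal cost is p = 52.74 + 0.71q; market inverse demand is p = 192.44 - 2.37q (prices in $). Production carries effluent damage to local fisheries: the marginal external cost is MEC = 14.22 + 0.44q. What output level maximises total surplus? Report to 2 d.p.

q* = 35.65

Social marginal cost = private MC + MEC = 66.96 + 1.15q.
Set SMC = demand: 66.96 + 1.15q = 192.44 - 2.37q → q* = 35.6477.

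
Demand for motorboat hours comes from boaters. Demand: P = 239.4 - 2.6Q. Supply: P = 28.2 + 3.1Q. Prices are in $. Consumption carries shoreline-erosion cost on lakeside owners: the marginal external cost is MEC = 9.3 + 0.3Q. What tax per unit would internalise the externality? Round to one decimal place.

tax = $19.4 per unit

Social marginal benefit = demand − MEC = 230.1 - 2.9Q.
Set SMB = MC: 230.1 - 2.9Q = 28.2 + 3.1Q → Q* = 33.6500.
The Pigouvian tax equals MEC at Q*: 9.3 + 0.3×33.6500 = 19.3950.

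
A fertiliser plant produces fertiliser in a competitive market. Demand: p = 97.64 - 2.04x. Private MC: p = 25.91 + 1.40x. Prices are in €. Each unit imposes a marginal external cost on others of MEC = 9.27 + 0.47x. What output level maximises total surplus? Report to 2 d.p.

Social marginal cost = private MC + MEC = 35.18 + 1.87x.
Set SMC = demand: 35.18 + 1.87x = 97.64 - 2.04x → x* = 15.9744.

x* = 15.97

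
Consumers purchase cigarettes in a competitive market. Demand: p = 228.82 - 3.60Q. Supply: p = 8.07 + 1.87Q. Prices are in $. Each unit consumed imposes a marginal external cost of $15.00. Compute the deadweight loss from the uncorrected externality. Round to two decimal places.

Market equilibrium (private): 8.07 + 1.87Q = 228.82 - 3.60Q → Q_m = 40.3565.
Social marginal benefit = demand − MEC = 213.82 - 3.60Q.
Set SMB = MC: 213.82 - 3.60Q = 8.07 + 1.87Q → Q* = 37.6143.
The loss is the area between SMB and MC from Q* to Q_m; with linear curves that's a triangle of height MEC(Q_m).
DWL = ½ × 2.7422 × 15.0000 = 20.5665.

DWL = $20.57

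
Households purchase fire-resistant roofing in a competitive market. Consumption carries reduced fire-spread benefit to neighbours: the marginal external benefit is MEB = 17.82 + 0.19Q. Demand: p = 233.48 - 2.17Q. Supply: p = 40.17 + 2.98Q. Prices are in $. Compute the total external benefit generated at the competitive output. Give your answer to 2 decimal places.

Market equilibrium (private): 40.17 + 2.98Q = 233.48 - 2.17Q → Q_m = 37.5359.
Total external benefit = ∫₀^{Q_m} (17.82 + 0.19Q) dQ = 17.82×37.5359 + ½×0.19×37.5359² = 802.7394.

$802.74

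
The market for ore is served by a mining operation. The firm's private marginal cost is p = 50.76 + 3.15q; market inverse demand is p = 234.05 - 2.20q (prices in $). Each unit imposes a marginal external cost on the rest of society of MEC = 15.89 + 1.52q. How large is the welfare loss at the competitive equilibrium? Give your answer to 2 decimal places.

DWL = $336.19

Market equilibrium (private): 50.76 + 3.15q = 234.05 - 2.20q → q_m = 34.2598.
Social marginal cost = private MC + MEC = 66.65 + 4.67q.
Set SMC = demand: 66.65 + 4.67q = 234.05 - 2.20q → q* = 24.3668.
The welfare-loss triangle has base |q_m − q*| and height MEC(q_m) (the vertical gap between SMC and demand is zero at q* and MEC at q_m).
DWL = ½ × 9.8930 × 67.9649 = 336.1884.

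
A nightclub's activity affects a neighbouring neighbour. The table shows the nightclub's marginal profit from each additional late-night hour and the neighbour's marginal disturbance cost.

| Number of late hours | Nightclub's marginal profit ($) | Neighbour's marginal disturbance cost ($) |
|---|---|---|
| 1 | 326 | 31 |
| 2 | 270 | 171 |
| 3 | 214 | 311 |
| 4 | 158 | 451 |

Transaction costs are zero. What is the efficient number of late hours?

2

Bargaining reaches the level where marginal profit last exceeds marginal disturbance cost.
That holds through level 2 (270 ≥ 171) but not at 3 (214 < 311).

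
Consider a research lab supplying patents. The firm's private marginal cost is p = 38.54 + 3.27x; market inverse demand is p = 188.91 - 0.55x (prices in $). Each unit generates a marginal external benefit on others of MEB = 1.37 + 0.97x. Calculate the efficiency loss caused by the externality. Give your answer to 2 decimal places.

DWL = $274.46

Market equilibrium (private): 38.54 + 3.27x = 188.91 - 0.55x → x_m = 39.3639.
Social marginal cost = private MC − MEB = 37.17 + 2.30x.
Set SMC = demand: 37.17 + 2.30x = 188.91 - 0.55x → x* = 53.2421.
The welfare-loss triangle has base |x_m − x*| and height MEB(x_m) (the vertical gap between SMC and demand is zero at x* and MEB at x_m).
DWL = ½ × 13.8782 × 39.5530 = 274.4622.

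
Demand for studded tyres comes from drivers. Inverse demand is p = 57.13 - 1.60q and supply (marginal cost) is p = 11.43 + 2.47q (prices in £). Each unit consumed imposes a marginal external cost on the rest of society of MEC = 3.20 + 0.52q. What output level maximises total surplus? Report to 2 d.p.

q* = 9.26

Social marginal benefit = demand − MEC = 53.93 - 2.12q.
Set SMB = MC: 53.93 - 2.12q = 11.43 + 2.47q → q* = 9.2593.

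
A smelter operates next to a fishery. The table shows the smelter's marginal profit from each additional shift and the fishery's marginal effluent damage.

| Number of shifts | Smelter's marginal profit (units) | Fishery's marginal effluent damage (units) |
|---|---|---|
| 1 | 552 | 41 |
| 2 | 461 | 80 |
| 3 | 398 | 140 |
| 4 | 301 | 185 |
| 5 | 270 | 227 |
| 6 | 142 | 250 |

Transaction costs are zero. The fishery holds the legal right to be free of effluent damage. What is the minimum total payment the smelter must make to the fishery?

673

Efficient level: marginal profit ≥ marginal effluent damage through level 5, so k* = 5.
With the fishery holding the right, the smelter must at least compensate total damage at k*: 41 + 80 + 140 + 185 + 227 = 673.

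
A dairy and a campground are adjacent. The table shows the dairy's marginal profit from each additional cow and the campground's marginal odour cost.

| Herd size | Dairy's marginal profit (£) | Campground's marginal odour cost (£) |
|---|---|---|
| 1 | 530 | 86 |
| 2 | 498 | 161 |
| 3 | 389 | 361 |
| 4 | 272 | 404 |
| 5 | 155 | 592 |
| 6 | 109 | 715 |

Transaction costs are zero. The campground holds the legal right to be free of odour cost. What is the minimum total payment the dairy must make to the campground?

£608

Efficient level: marginal profit ≥ marginal odour cost through level 3, so k* = 3.
With the campground holding the right, the dairy must at least compensate total damage at k*: 86 + 161 + 361 = 608.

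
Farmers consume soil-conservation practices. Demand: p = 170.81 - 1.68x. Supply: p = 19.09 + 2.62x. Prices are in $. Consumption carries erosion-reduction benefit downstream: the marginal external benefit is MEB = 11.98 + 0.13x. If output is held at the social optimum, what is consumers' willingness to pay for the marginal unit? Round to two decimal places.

P = $104.86

Social marginal benefit = demand + MEB = 182.79 - 1.55x.
Set SMB = MC: 182.79 - 1.55x = 19.09 + 2.62x → x* = 39.2566.
Consumer price on the demand curve at x*: 170.81 − 1.68×39.2566 = 104.8589.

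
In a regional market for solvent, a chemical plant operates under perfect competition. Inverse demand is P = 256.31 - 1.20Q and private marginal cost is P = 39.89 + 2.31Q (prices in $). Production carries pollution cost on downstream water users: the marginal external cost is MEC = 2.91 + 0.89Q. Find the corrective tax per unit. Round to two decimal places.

Social marginal cost = private MC + MEC = 42.80 + 3.20Q.
Set SMC = demand: 42.80 + 3.20Q = 256.31 - 1.20Q → Q* = 48.5250.
The Pigouvian tax equals MEC at Q*: 2.91 + 0.89×48.5250 = 46.0973.

tax = $46.10 per unit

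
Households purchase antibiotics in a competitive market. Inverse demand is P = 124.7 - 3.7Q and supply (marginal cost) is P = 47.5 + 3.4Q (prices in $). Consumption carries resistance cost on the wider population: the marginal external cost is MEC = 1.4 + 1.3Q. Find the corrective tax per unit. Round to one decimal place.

Social marginal benefit = demand − MEC = 123.3 - 5.0Q.
Set SMB = MC: 123.3 - 5.0Q = 47.5 + 3.4Q → Q* = 9.0238.
The Pigouvian tax equals MEC at Q*: 1.4 + 1.3×9.0238 = 13.1309.

tax = $13.1 per unit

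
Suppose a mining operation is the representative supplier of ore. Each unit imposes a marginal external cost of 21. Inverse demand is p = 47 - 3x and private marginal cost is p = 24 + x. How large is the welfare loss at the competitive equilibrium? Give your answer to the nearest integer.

DWL = 55

Market equilibrium (private): 24 + x = 47 - 3x → x_m = 5.7500.
Social marginal cost = private MC + MEC = 45 + x.
Set SMC = demand: 45 + x = 47 - 3x → x* = 0.5000.
Height of the DWL triangle at x_m is SMC(x_m) − demand(x_m) = MEC(x_m) = 21.0000.
DWL = ½ × 5.2500 × 21.0000 = 55.1250.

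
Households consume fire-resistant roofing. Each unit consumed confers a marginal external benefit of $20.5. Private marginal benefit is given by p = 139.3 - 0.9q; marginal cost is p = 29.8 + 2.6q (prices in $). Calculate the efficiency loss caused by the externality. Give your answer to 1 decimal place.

Market equilibrium (private): 29.8 + 2.6q = 139.3 - 0.9q → q_m = 31.2857.
Social marginal benefit = demand + MEB = 159.8 - 0.9q.
Set SMB = MC: 159.8 - 0.9q = 29.8 + 2.6q → q* = 37.1429.
The welfare-loss triangle has base |q_m − q*| and height MEB(q_m) (the vertical gap between SMB and MC is zero at q* and MEB at q_m).
DWL = ½ × 5.8572 × 20.5000 = 60.0363.

DWL = $60.0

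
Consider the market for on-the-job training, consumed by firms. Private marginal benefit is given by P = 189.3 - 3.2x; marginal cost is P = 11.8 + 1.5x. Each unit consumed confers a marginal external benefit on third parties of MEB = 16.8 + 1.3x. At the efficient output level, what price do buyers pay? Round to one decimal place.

Social marginal benefit = demand + MEB = 206.1 - 1.9x.
Set SMB = MC: 206.1 - 1.9x = 11.8 + 1.5x → x* = 57.1471.
Consumer price on the demand curve at x*: 189.3 − 3.2×57.1471 = 6.4293.

P = 6.4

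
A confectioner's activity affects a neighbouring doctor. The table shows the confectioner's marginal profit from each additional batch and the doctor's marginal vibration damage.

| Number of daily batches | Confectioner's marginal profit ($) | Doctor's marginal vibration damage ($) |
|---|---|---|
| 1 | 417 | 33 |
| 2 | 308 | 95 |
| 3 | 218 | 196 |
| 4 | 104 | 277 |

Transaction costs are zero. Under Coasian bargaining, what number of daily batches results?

Bargaining reaches the level where marginal profit last exceeds marginal vibration damage.
That holds through level 3 (218 ≥ 196) but not at 4 (104 < 277).

3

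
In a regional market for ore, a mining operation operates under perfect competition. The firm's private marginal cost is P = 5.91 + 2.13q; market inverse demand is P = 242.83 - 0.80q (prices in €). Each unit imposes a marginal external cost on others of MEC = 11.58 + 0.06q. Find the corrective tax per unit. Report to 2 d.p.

Social marginal cost = private MC + MEC = 17.49 + 2.19q.
Set SMC = demand: 17.49 + 2.19q = 242.83 - 0.80q → q* = 75.3645.
The Pigouvian tax equals MEC at q*: 11.58 + 0.06×75.3645 = 16.1019.

tax = €16.10 per unit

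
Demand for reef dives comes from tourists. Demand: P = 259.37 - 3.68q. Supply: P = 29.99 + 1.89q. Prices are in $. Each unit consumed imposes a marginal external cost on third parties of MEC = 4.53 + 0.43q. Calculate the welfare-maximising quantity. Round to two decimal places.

q* = 37.48

Social marginal benefit = demand − MEC = 254.84 - 4.11q.
Set SMB = MC: 254.84 - 4.11q = 29.99 + 1.89q → q* = 37.4750.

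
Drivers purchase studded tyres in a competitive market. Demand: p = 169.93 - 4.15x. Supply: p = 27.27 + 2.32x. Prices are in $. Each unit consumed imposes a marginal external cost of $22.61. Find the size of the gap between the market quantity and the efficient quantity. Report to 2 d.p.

Market equilibrium (private): 27.27 + 2.32x = 169.93 - 4.15x → x_m = 22.0495.
Social marginal benefit = demand − MEC = 147.32 - 4.15x.
Set SMB = MC: 147.32 - 4.15x = 27.27 + 2.32x → x* = 18.5549.
Gap = |22.0495 − 18.5549| = 3.4946.

3.49 units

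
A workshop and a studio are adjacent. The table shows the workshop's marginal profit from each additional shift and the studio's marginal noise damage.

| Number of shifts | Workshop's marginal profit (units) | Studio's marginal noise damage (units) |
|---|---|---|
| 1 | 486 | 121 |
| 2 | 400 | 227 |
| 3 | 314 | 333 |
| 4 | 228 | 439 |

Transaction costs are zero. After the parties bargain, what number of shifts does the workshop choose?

2

Bargaining reaches the level where marginal profit last exceeds marginal noise damage.
That holds through level 2 (400 ≥ 227) but not at 3 (314 < 333).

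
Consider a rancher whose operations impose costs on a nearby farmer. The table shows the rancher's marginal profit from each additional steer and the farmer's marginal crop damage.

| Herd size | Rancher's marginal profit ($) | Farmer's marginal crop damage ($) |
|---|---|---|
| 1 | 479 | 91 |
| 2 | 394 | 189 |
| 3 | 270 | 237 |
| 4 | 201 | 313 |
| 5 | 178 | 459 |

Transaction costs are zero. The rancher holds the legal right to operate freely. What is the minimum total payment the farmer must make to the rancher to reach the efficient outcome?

Left alone the rancher would choose level 5 (marginal profit stays positive).
Efficient level: k* = 3 (marginal profit ≥ marginal crop damage through 3).
The farmer must at least cover the rancher's forgone profit from cutting 5→3: 201 + 178 = 379.

$379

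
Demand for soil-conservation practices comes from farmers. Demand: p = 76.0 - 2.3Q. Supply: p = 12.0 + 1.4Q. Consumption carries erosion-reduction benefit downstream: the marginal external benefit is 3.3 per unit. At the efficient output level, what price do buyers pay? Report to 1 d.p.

Social marginal benefit = demand + MEB = 79.3 - 2.3Q.
Set SMB = MC: 79.3 - 2.3Q = 12.0 + 1.4Q → Q* = 18.1892.
Consumer price on the demand curve at Q*: 76.0 − 2.3×18.1892 = 34.1648.

P = 34.2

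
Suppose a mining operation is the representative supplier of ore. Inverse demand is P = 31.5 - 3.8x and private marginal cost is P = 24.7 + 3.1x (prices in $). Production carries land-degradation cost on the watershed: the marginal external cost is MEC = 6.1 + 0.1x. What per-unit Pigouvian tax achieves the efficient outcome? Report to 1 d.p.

Social marginal cost = private MC + MEC = 30.8 + 3.2x.
Set SMC = demand: 30.8 + 3.2x = 31.5 - 3.8x → x* = 0.1000.
The Pigouvian tax equals MEC at x*: 6.1 + 0.1×0.1000 = 6.1100.

tax = $6.1 per unit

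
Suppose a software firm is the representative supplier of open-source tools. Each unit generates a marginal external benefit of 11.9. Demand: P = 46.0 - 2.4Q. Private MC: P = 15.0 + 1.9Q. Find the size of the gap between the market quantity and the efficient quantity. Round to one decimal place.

2.8 units

Market equilibrium (private): 15.0 + 1.9Q = 46.0 - 2.4Q → Q_m = 7.2093.
Social marginal cost = private MC − MEB = 3.1 + 1.9Q.
Set SMC = demand: 3.1 + 1.9Q = 46.0 - 2.4Q → Q* = 9.9767.
Gap = |7.2093 − 9.9767| = 2.7674.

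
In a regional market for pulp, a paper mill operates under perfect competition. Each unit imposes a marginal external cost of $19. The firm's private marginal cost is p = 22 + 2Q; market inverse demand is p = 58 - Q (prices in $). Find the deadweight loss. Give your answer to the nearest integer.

Market equilibrium (private): 22 + 2Q = 58 - Q → Q_m = 12.0000.
Social marginal cost = private MC + MEC = 41 + 2Q.
Set SMC = demand: 41 + 2Q = 58 - Q → Q* = 5.6667.
Between Q* and Q_m the wedge SMC − demand runs linearly from 0 to MEC(Q_m), so the loss is a triangle.
DWL = ½ × 6.3333 × 19.0000 = 60.1664.

DWL = $60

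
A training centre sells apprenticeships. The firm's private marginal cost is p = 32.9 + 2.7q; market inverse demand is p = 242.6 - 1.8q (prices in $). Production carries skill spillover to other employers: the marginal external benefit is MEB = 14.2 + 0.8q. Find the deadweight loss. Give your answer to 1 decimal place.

Market equilibrium (private): 32.9 + 2.7q = 242.6 - 1.8q → q_m = 46.6000.
Social marginal cost = private MC − MEB = 18.7 + 1.9q.
Set SMC = demand: 18.7 + 1.9q = 242.6 - 1.8q → q* = 60.5135.
The welfare-loss triangle has base |q_m − q*| and height MEB(q_m) (the vertical gap between SMC and demand is zero at q* and MEB at q_m).
DWL = ½ × 13.9135 × 51.4800 = 358.1335.

DWL = $358.1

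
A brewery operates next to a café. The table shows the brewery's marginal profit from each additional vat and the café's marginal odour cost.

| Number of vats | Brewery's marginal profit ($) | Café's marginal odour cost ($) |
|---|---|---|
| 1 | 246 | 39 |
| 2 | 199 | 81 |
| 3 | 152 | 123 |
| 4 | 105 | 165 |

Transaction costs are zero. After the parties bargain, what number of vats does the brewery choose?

Bargaining reaches the level where marginal profit last exceeds marginal odour cost.
That holds through level 3 (152 ≥ 123) but not at 4 (105 < 165).

3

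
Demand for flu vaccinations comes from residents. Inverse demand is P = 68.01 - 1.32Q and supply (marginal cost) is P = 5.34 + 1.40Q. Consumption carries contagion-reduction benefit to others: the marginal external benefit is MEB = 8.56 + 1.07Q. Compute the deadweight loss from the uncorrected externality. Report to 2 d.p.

Market equilibrium (private): 5.34 + 1.40Q = 68.01 - 1.32Q → Q_m = 23.0404.
Social marginal benefit = demand + MEB = 76.57 - 0.25Q.
Set SMB = MC: 76.57 - 0.25Q = 5.34 + 1.40Q → Q* = 43.1697.
The welfare-loss triangle has base |Q_m − Q*| and height MEB(Q_m) (the vertical gap between SMB and MC is zero at Q* and MEB at Q_m).
DWL = ½ × 20.1293 × 33.2133 = 334.2802.

DWL = 334.28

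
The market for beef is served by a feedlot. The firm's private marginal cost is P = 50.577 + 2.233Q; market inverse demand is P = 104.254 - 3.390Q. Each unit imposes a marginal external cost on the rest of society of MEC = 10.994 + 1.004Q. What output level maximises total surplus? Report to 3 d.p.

Q* = 6.441

Social marginal cost = private MC + MEC = 61.571 + 3.237Q.
Set SMC = demand: 61.571 + 3.237Q = 104.254 - 3.390Q → Q* = 6.4408.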